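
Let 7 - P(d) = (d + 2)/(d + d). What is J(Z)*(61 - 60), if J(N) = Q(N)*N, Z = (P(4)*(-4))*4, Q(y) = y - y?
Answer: 0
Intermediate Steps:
Q(y) = 0
P(d) = 7 - (2 + d)/(2*d) (P(d) = 7 - (d + 2)/(d + d) = 7 - (2 + d)/(2*d))
Z = -100 (Z = ((13/2 - 1/4)*(-4))*4 = ((13/2 - 1*¼)*(-4))*4 = ((13/2 - ¼)*(-4))*4 = ((25/4)*(-4))*4 = -25*4 = -100)
J(N) = 0 (J(N) = 0*N = 0)
J(Z)*(61 - 60) = 0*(61 - 60) = 0*1 = 0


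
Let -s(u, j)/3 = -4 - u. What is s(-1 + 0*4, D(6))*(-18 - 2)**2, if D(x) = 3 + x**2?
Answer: 3600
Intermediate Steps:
s(u, j) = 12 + 3*u (s(u, j) = -3*(-4 - u) = 12 + 3*u)
s(-1 + 0*4, D(6))*(-18 - 2)**2 = (12 + 3*(-1 + 0*4))*(-18 - 2)**2 = (12 + 3*(-1 + 0))*(-20)**2 = (12 + 3*(-1))*400 = (12 - 3)*400 = 9*400 = 3600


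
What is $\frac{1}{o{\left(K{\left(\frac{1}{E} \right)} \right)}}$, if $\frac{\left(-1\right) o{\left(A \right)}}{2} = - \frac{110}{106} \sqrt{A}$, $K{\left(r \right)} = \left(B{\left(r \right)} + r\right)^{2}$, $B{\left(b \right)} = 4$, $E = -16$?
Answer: $\frac{424}{3465} \approx 0.12237$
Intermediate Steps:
$K{\left(r \right)} = \left(4 + r\right)^{2}$
$o{\left(A \right)} = \frac{110 \sqrt{A}}{53}$ ($o{\left(A \right)} = - 2 - \frac{110}{106} \sqrt{A} = - 2 \left(-110\right) \frac{1}{106} \sqrt{A} = - 2 \left(- \frac{55 \sqrt{A}}{53}\right) = \frac{110 \sqrt{A}}{53}$)
$\frac{1}{o{\left(K{\left(\frac{1}{E} \right)} \right)}} = \frac{1}{\frac{110}{53} \sqrt{\left(4 + \frac{1}{-16}\right)^{2}}} = \frac{1}{\frac{110}{53} \sqrt{\left(4 - \frac{1}{16}\right)^{2}}} = \frac{1}{\frac{110}{53} \sqrt{\left(\frac{63}{16}\right)^{2}}} = \frac{1}{\frac{110}{53} \sqrt{\frac{3969}{256}}} = \frac{1}{\frac{110}{53} \cdot \frac{63}{16}} = \frac{1}{\frac{3465}{424}} = \frac{424}{3465}$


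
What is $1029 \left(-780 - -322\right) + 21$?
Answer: $-471261$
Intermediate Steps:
$1029 \left(-780 - -322\right) + 21 = 1029 \left(-780 + 322\right) + 21 = 1029 \left(-458\right) + 21 = -471282 + 21 = -471261$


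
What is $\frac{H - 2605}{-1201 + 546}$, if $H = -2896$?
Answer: $\frac{5501}{655} \approx 8.3985$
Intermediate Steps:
$\frac{H - 2605}{-1201 + 546} = \frac{-2896 - 2605}{-1201 + 546} = - \frac{5501}{-655} = \left(-5501\right) \left(- \frac{1}{655}\right) = \frac{5501}{655}$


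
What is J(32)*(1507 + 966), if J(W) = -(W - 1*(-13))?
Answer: -111285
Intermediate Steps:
J(W) = -13 - W (J(W) = -(W + 13) = -(13 + W) = -13 - W)
J(32)*(1507 + 966) = (-13 - 1*32)*(1507 + 966) = (-13 - 32)*2473 = -45*2473 = -111285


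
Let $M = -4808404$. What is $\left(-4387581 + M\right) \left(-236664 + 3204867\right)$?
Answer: $-27295550264955$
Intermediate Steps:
$\left(-4387581 + M\right) \left(-236664 + 3204867\right) = \left(-4387581 - 4808404\right) \left(-236664 + 3204867\right) = \left(-9195985\right) 2968203 = -27295550264955$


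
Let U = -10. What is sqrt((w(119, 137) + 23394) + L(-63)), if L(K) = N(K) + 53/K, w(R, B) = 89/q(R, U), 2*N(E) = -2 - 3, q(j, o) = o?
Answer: sqrt(257783890)/105 ≈ 152.91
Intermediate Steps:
N(E) = -5/2 (N(E) = (-2 - 3)/2 = (1/2)*(-5) = -5/2)
w(R, B) = -89/10 (w(R, B) = 89/(-10) = 89*(-1/10) = -89/10)
L(K) = -5/2 + 53/K
sqrt((w(119, 137) + 23394) + L(-63)) = sqrt((-89/10 + 23394) + (-5/2 + 53/(-63))) = sqrt(233851/10 + (-5/2 + 53*(-1/63))) = sqrt(233851/10 + (-5/2 - 53/63)) = sqrt(233851/10 - 421/126) = sqrt(7365254/315) = sqrt(257783890)/105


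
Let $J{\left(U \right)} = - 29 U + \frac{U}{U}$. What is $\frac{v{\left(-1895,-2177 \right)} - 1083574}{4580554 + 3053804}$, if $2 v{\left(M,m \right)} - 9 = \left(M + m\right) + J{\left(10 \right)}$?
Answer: $- \frac{542875}{3817179} \approx -0.14222$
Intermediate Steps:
$J{\left(U \right)} = 1 - 29 U$ ($J{\left(U \right)} = - 29 U + 1 = 1 - 29 U$)
$v{\left(M,m \right)} = -140 + \frac{M}{2} + \frac{m}{2}$ ($v{\left(M,m \right)} = \frac{9}{2} + \frac{\left(M + m\right) + \left(1 - 290\right)}{2} = \frac{9}{2} + \frac{\left(M + m\right) - 289}{2} = \frac{9}{2} + \frac{-289 + M + m}{2} = \frac{9}{2} + \left(- \frac{289}{2} + \frac{M}{2} + \frac{m}{2}\right) = -140 + \frac{M}{2} + \frac{m}{2}$)
$\frac{v{\left(-1895,-2177 \right)} - 1083574}{4580554 + 3053804} = \frac{\left(-140 + \frac{1}{2} \left(-1895\right) + \frac{1}{2} \left(-2177\right)\right) - 1083574}{4580554 + 3053804} = \frac{\left(-140 - \frac{1895}{2} - \frac{2177}{2}\right) - 1083574}{7634358} = \left(-2176 - 1083574\right) \frac{1}{7634358} = \left(-1085750\right) \frac{1}{7634358} = - \frac{542875}{3817179}$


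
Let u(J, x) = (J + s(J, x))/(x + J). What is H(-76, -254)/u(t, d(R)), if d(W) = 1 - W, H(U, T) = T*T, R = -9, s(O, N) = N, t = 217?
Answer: 64516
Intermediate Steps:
H(U, T) = T**2
u(J, x) = 1 (u(J, x) = (J + x)/(x + J) = (J + x)/(J + x) = 1)
H(-76, -254)/u(t, d(R)) = (-254)**2/1 = 64516*1 = 64516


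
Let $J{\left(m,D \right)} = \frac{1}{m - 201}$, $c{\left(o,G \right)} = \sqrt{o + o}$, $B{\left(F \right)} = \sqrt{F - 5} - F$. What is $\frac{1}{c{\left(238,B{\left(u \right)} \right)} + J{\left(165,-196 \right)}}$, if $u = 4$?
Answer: $\frac{36}{616895} + \frac{2592 \sqrt{119}}{616895} \approx 0.045893$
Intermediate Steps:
$B{\left(F \right)} = \sqrt{-5 + F} - F$
$c{\left(o,G \right)} = \sqrt{2} \sqrt{o}$ ($c{\left(o,G \right)} = \sqrt{2 o} = \sqrt{2} \sqrt{o}$)
$J{\left(m,D \right)} = \frac{1}{-201 + m}$
$\frac{1}{c{\left(238,B{\left(u \right)} \right)} + J{\left(165,-196 \right)}} = \frac{1}{\sqrt{2} \sqrt{238} + \frac{1}{-201 + 165}} = \frac{1}{2 \sqrt{119} + \frac{1}{-36}} = \frac{1}{2 \sqrt{119} - \frac{1}{36}} = \frac{1}{- \frac{1}{36} + 2 \sqrt{119}}$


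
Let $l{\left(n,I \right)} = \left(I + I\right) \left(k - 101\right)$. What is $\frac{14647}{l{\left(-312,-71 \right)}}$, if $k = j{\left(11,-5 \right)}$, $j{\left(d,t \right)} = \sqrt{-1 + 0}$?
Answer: $\frac{1479347}{1448684} + \frac{14647 i}{1448684} \approx 1.0212 + 0.010111 i$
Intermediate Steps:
$j{\left(d,t \right)} = i$ ($j{\left(d,t \right)} = \sqrt{-1} = i$)
$k = i \approx 1.0 i$
$l{\left(n,I \right)} = 2 I \left(-101 + i\right)$ ($l{\left(n,I \right)} = \left(I + I\right) \left(i - 101\right) = 2 I \left(-101 + i\right)$)
$\frac{14647}{l{\left(-312,-71 \right)}} = \frac{14647}{2 \left(-71\right) \left(-101 + i\right)} = \frac{14647}{14342 - 142 i} = 14647 \frac{14342 + 142 i}{205713128} = \frac{14647 \left(14342 + 142 i\right)}{205713128}$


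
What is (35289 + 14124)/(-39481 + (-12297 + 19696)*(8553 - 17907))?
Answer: -49413/69249727 ≈ -0.00071355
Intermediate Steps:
(35289 + 14124)/(-39481 + (-12297 + 19696)*(8553 - 17907)) = 49413/(-39481 + 7399*(-9354)) = 49413/(-39481 - 69210246) = 49413/(-69249727) = 49413*(-1/69249727) = -49413/69249727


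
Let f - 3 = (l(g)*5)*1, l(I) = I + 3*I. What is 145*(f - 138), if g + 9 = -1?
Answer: -48575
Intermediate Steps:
g = -10 (g = -9 - 1 = -10)
l(I) = 4*I
f = -197 (f = 3 + ((4*(-10))*5)*1 = 3 - 40*5*1 = 3 - 200*1 = 3 - 200 = -197)
145*(f - 138) = 145*(-197 - 138) = 145*(-335) = -48575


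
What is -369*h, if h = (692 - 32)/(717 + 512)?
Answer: -243540/1229 ≈ -198.16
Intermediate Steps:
h = 660/1229 ≈ 0.53702
-369*h = -369*660/1229 = -243540/1229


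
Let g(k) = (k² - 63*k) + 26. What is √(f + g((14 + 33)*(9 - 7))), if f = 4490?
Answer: √7430 ≈ 86.197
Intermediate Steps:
g(k) = 26 + k² - 63*k
√(f + g((14 + 33)*(9 - 7))) = √(4490 + (26 + ((14 + 33)*(9 - 7))² - 63*(14 + 33)*(9 - 7))) = √(4490 + (26 + (47*2)² - 2961*2)) = √(4490 + (26 + 94² - 63*94)) = √(4490 + (26 + 8836 - 5922)) = √(4490 + 2940) = √7430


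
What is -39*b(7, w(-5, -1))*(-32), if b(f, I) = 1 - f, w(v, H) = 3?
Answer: -7488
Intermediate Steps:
-39*b(7, w(-5, -1))*(-32) = -39*(1 - 1*7)*(-32) = -39*(1 - 7)*(-32) = -39*(-6)*(-32) = 234*(-32) = -7488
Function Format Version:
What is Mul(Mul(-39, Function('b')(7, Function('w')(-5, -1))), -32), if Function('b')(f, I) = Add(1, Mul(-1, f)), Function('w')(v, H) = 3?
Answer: -7488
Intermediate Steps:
Mul(Mul(-39, Function('b')(7, Function('w')(-5, -1))), -32) = Mul(Mul(-39, Add(1, Mul(-1, 7))), -32) = Mul(Mul(-39, Add(1, -7)), -32) = Mul(Mul(-39, -6), -32) = Mul(234, -32) = -7488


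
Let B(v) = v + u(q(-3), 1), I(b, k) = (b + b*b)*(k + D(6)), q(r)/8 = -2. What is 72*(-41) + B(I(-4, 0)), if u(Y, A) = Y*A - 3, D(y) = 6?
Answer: -2899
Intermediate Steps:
q(r) = -16 (q(r) = 8*(-2) = -16)
u(Y, A) = -3 + A*Y (u(Y, A) = A*Y - 3 = -3 + A*Y)
I(b, k) = (6 + k)*(b + b²) (I(b, k) = (b + b*b)*(k + 6) = (b + b²)*(6 + k) = (6 + k)*(b + b²))
B(v) = -19 + v (B(v) = v + (-3 + 1*(-16)) = v + (-3 - 16) = v - 19 = -19 + v)
72*(-41) + B(I(-4, 0)) = 72*(-41) + (-19 - 4*(6 + 0 + 6*(-4) - 4*0)) = -2952 + (-19 - 4*(6 + 0 - 24 + 0)) = -2952 + (-19 - 4*(-18)) = -2952 + (-19 + 72) = -2952 + 53 = -2899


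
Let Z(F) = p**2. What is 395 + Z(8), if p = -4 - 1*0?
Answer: 411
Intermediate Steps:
p = -4 (p = -4 + 0 = -4)
Z(F) = 16 (Z(F) = (-4)**2 = 16)
395 + Z(8) = 395 + 16 = 411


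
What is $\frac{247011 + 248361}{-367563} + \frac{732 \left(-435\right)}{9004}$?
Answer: $- \frac{10124978329}{275794771} \approx -36.712$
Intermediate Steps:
$\frac{247011 + 248361}{-367563} + \frac{732 \left(-435\right)}{9004} = 495372 \left(- \frac{1}{367563}\right) - \frac{79605}{2251} = - \frac{165124}{122521} - \frac{79605}{2251} = - \frac{10124978329}{275794771}$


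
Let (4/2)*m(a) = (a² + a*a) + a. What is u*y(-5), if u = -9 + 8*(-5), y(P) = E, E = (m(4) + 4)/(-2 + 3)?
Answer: -1078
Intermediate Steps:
m(a) = a² + a/2 (m(a) = ((a² + a*a) + a)/2 = ((a² + a²) + a)/2 = (2*a² + a)/2 = (a + 2*a²)/2 = a² + a/2)
E = 22 (E = (4*(½ + 4) + 4)/(-2 + 3) = (4*(9/2) + 4)/1 = (18 + 4)*1 = 22*1 = 22)
y(P) = 22
u = -49 (u = -9 - 40 = -49)
u*y(-5) = -49*22 = -1078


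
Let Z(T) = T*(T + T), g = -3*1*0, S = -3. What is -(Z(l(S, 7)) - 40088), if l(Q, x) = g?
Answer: 40088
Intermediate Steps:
g = 0 (g = -3*0 = 0)
l(Q, x) = 0
Z(T) = 2*T² (Z(T) = T*(2*T) = 2*T²)
-(Z(l(S, 7)) - 40088) = -(2*0² - 40088) = -(2*0 - 40088) = -(0 - 40088) = -1*(-40088) = 40088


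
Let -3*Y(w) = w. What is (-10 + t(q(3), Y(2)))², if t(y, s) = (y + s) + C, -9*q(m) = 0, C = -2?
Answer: 1444/9 ≈ 160.44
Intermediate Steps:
q(m) = 0 (q(m) = -⅑*0 = 0)
Y(w) = -w/3
t(y, s) = -2 + s + y (t(y, s) = (y + s) - 2 = (s + y) - 2 = -2 + s + y)
(-10 + t(q(3), Y(2)))² = (-10 + (-2 - ⅓*2 + 0))² = (-10 + (-2 - ⅔ + 0))² = (-10 - 8/3)² = (-38/3)² = 1444/9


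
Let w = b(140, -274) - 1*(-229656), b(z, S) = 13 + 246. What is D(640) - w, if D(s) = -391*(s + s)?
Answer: -730395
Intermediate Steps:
D(s) = -782*s
b(z, S) = 259
w = 229915 (w = 259 - 1*(-229656) = 259 + 229656 = 229915)
D(640) - w = -782*640 - 1*229915 = -500480 - 229915 = -730395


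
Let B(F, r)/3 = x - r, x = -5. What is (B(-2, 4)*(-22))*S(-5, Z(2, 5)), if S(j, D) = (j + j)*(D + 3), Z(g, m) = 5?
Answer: -47520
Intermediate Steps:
B(F, r) = -15 - 3*r (B(F, r) = 3*(-5 - r) = -15 - 3*r)
S(j, D) = 2*j*(3 + D) (S(j, D) = (2*j)*(3 + D) = 2*j*(3 + D))
(B(-2, 4)*(-22))*S(-5, Z(2, 5)) = ((-15 - 3*4)*(-22))*(2*(-5)*(3 + 5)) = ((-15 - 12)*(-22))*(2*(-5)*8) = -27*(-22)*(-80) = 594*(-80) = -47520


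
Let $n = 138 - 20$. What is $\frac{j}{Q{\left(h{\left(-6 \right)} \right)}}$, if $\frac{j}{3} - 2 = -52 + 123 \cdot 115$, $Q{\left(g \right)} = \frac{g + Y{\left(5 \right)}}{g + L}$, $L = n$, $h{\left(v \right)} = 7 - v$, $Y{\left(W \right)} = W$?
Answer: $\frac{1846445}{6} \approx 3.0774 \cdot 10^{5}$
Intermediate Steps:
$n = 118$
$L = 118$
$Q{\left(g \right)} = \frac{5 + g}{118 + g}$ ($Q{\left(g \right)} = \frac{g + 5}{g + 118} = \frac{5 + g}{118 + g}$)
$j = 42285$ ($j = 6 + 3 \left(-52 + 123 \cdot 115\right) = 6 + 3 \left(-52 + 14145\right) = 6 + 3 \cdot 14093 = 6 + 42279 = 42285$)
$\frac{j}{Q{\left(h{\left(-6 \right)} \right)}} = \frac{42285}{\frac{1}{118 + \left(7 - -6\right)} \left(5 + \left(7 - -6\right)\right)} = \frac{42285}{\frac{1}{118 + \left(7 + 6\right)} \left(5 + \left(7 + 6\right)\right)} = \frac{42285}{\frac{1}{118 + 13} \left(5 + 13\right)} = \frac{42285}{\frac{1}{131} \cdot 18} = \frac{42285}{\frac{18}{131}} = 42285 \cdot \frac{131}{18} = \frac{1846445}{6}$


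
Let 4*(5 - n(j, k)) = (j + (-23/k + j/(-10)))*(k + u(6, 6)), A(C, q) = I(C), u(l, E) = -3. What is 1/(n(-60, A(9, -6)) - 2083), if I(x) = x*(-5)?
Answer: -15/40798 ≈ -0.00036767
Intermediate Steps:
I(x) = -5*x
A(C, q) = -5*C
n(j, k) = 5 - (-3 + k)*(-23/k + 9*j/10)/4 (n(j, k) = 5 - (j + (-23/k + j/(-10)))*(k - 3)/4 = 5 - (j + (-23/k + j*(-1/10)))*(-3 + k)/4 = 5 - (j + (-23/k - j/10))*(-3 + k)/4 = 5 - (-23/k + 9*j/10)*(-3 + k)/4 = 5 - (-3 + k)*(-23/k + 9*j/10)/4)
1/(n(-60, A(9, -6)) - 2083) = 1/((-690 - (-5*9)*(-430 - 27*(-60) + 9*(-60)*(-5*9)))/(40*((-5*9))) - 2083) = 1/((1/40)*(-690 - 1*(-45)*(-430 + 1620 + 9*(-60)*(-45)))/(-45) - 2083) = 1/((1/40)*(-1/45)*(-690 - 1*(-45)*(-430 + 1620 + 24300)) - 2083) = 1/((1/40)*(-1/45)*(-690 - 1*(-45)*25490) - 2083) = 1/((1/40)*(-1/45)*(-690 + 1147050) - 2083) = 1/((1/40)*(-1/45)*1146360 - 2083) = 1/(-9553/15 - 2083) = 1/(-40798/15) = -15/40798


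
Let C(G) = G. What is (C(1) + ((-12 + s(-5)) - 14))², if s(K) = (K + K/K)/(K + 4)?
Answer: 441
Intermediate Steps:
s(K) = (1 + K)/(4 + K) (s(K) = (K + 1)/(4 + K) = (1 + K)/(4 + K))
(C(1) + ((-12 + s(-5)) - 14))² = (1 + ((-12 + (1 - 5)/(4 - 5)) - 14))² = (1 + ((-12 - 4/(-1)) - 14))² = (1 + ((-12 - 1*(-4)) - 14))² = (1 + ((-12 + 4) - 14))² = (1 + (-8 - 14))² = (1 - 22)² = (-21)² = 441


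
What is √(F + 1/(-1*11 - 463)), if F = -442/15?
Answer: I*√165523170/2370 ≈ 5.4285*I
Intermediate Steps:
F = -442/15 (F = -442*1/15 = -442/15 ≈ -29.467)
√(F + 1/(-1*11 - 463)) = √(-442/15 + 1/(-1*11 - 463)) = √(-442/15 + 1/(-11 - 463)) = √(-442/15 + 1/(-474)) = √(-442/15 - 1/474) = √(-69841/2370) = I*√165523170/2370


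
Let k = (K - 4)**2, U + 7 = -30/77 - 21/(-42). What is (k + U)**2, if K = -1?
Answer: 7778521/23716 ≈ 327.99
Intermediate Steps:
U = -1061/154 (U = -7 + (-30/77 - 21/(-42)) = -7 + (-30*1/77 - 21*(-1/42)) = -7 + (-30/77 + 1/2) = -7 + 17/154 = -1061/154 ≈ -6.8896)
k = 25 (k = (-1 - 4)**2 = (-5)**2 = 25)
(k + U)**2 = (25 - 1061/154)**2 = (2789/154)**2 = 7778521/23716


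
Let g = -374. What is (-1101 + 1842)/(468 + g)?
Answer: 741/94 ≈ 7.8830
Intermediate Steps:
(-1101 + 1842)/(468 + g) = (-1101 + 1842)/(468 - 374) = 741/94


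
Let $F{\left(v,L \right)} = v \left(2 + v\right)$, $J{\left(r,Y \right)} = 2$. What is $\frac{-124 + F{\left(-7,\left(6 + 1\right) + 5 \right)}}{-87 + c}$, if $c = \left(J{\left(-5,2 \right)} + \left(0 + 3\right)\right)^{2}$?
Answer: $\frac{89}{62} \approx 1.4355$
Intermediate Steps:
$c = 25$ ($c = \left(2 + \left(0 + 3\right)\right)^{2} = \left(2 + 3\right)^{2} = 5^{2} = 25$)
$\frac{-124 + F{\left(-7,\left(6 + 1\right) + 5 \right)}}{-87 + c} = \frac{-124 - 7 \left(2 - 7\right)}{-87 + 25} = \frac{-124 - -35}{-62} = \left(-124 + 35\right) \left(- \frac{1}{62}\right) = \left(-89\right) \left(- \frac{1}{62}\right) = \frac{89}{62}$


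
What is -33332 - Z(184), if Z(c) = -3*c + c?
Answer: -32964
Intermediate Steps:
Z(c) = -2*c
-33332 - Z(184) = -33332 - (-2)*184 = -33332 - 1*(-368) = -33332 + 368 = -32964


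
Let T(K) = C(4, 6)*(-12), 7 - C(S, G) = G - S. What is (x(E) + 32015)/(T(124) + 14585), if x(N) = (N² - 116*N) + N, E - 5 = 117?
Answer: 32869/14525 ≈ 2.2629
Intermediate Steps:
E = 122 (E = 5 + 117 = 122)
C(S, G) = 7 + S - G (C(S, G) = 7 - (G - S) = 7 + (S - G) = 7 + S - G)
x(N) = N² - 115*N
T(K) = -60 (T(K) = (7 + 4 - 1*6)*(-12) = (7 + 4 - 6)*(-12) = 5*(-12) = -60)
(x(E) + 32015)/(T(124) + 14585) = (122*(-115 + 122) + 32015)/(-60 + 14585) = (122*7 + 32015)/14525 = (854 + 32015)*(1/14525) = 32869*(1/14525) = 32869/14525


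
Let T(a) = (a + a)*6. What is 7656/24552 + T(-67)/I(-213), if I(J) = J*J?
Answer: 137881/468813 ≈ 0.29411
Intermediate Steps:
I(J) = J**2
T(a) = 12*a (T(a) = (2*a)*6 = 12*a)
7656/24552 + T(-67)/I(-213) = 7656/24552 + (12*(-67))/((-213)**2) = 7656*(1/24552) - 804/45369 = 29/93 - 804*1/45369 = 29/93 - 268/15123 = 137881/468813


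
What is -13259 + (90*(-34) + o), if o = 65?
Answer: -16254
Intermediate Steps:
-13259 + (90*(-34) + o) = -13259 + (90*(-34) + 65) = -13259 + (-3060 + 65) = -13259 - 2995 = -16254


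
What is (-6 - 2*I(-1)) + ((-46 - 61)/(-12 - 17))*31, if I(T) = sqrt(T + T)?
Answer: 3143/29 - 2*I*sqrt(2) ≈ 108.38 - 2.8284*I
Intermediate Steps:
I(T) = sqrt(2)*sqrt(T) (I(T) = sqrt(2*T) = sqrt(2)*sqrt(T))
(-6 - 2*I(-1)) + ((-46 - 61)/(-12 - 17))*31 = (-6 - 2*sqrt(2)*sqrt(-1)) + ((-46 - 61)/(-12 - 17))*31 = (-6 - 2*sqrt(2)*I) - 107/(-29)*31 = (-6 - 2*I*sqrt(2)) - 107*(-1/29)*31 = (-6 - 2*I*sqrt(2)) + (107/29)*31 = (-6 - 2*I*sqrt(2)) + 3317/29 = 3143/29 - 2*I*sqrt(2)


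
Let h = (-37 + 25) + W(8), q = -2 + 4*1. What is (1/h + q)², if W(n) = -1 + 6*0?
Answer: 625/169 ≈ 3.6982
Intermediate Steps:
W(n) = -1 (W(n) = -1 + 0 = -1)
q = 2 (q = -2 + 4 = 2)
h = -13 (h = (-37 + 25) - 1 = -12 - 1 = -13)
(1/h + q)² = (1/(-13) + 2)² = (-1/13 + 2)² = (25/13)² = 625/169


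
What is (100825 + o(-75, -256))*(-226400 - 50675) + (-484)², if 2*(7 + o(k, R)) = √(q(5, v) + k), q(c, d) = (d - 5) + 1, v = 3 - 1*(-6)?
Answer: -27933913094 - 277075*I*√70/2 ≈ -2.7934e+10 - 1.1591e+6*I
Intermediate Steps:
v = 9 (v = 3 + 6 = 9)
q(c, d) = -4 + d (q(c, d) = (-5 + d) + 1 = -4 + d)
o(k, R) = -7 + √(5 + k)/2 (o(k, R) = -7 + √((-4 + 9) + k)/2 = -7 + √(5 + k)/2)
(100825 + o(-75, -256))*(-226400 - 50675) + (-484)² = (100825 + (-7 + √(5 - 75)/2))*(-226400 - 50675) + (-484)² = (100825 + (-7 + √(-70)/2))*(-277075) + 234256 = (100825 + (-7 + (I*√70)/2))*(-277075) + 234256 = (100825 + (-7 + I*√70/2))*(-277075) + 234256 = (100818 + I*√70/2)*(-277075) + 234256 = (-27934147350 - 277075*I*√70/2) + 234256 = -27933913094 - 277075*I*√70/2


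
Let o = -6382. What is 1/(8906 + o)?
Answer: 1/2524 ≈ 0.00039620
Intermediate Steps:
1/(8906 + o) = 1/(8906 - 6382) = 1/2524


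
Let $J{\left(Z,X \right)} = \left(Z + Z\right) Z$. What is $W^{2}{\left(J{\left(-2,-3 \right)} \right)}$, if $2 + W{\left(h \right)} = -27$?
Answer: $841$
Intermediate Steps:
$J{\left(Z,X \right)} = 2 Z^{2}$ ($J{\left(Z,X \right)} = 2 Z Z = 2 Z^{2}$)
$W{\left(h \right)} = -29$ ($W{\left(h \right)} = -2 - 27 = -29$)
$W^{2}{\left(J{\left(-2,-3 \right)} \right)} = \left(-29\right)^{2} = 841$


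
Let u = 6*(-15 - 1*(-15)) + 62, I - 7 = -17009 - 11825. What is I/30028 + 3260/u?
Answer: 48052003/930868 ≈ 51.621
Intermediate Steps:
I = -28827 (I = 7 + (-17009 - 11825) = 7 - 28834 = -28827)
u = 62 (u = 6*(-15 + 15) + 62 = 6*0 + 62 = 0 + 62 = 62)
I/30028 + 3260/u = -28827/30028 + 3260/62 = -28827*1/30028 + 3260*(1/62) = -28827/30028 + 1630/31 = 48052003/930868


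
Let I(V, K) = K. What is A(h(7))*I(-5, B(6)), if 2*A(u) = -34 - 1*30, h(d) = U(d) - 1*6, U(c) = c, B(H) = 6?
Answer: -192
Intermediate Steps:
h(d) = -6 + d (h(d) = d - 1*6 = d - 6 = -6 + d)
A(u) = -32 (A(u) = (-34 - 1*30)/2 = (-34 - 30)/2 = (½)*(-64) = -32)
A(h(7))*I(-5, B(6)) = -32*6 = -192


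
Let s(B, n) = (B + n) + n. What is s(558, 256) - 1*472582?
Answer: -471512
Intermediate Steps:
s(B, n) = B + 2*n
s(558, 256) - 1*472582 = (558 + 2*256) - 1*472582 = (558 + 512) - 472582 = 1070 - 472582 = -471512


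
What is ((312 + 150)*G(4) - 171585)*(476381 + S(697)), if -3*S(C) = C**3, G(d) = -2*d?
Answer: 19700400084710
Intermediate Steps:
S(C) = -C**3/3
((312 + 150)*G(4) - 171585)*(476381 + S(697)) = ((312 + 150)*(-2*4) - 171585)*(476381 - 1/3*697**3) = (462*(-8) - 171585)*(476381 - 1/3*338608873) = (-3696 - 171585)*(476381 - 338608873/3) = -175281*(-337179730/3) = 19700400084710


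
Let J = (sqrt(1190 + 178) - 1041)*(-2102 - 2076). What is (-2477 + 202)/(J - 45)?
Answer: -3298183525/6297374094099 - 19009900*sqrt(38)/6297374094099 ≈ -0.00054235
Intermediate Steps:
J = 4349298 - 25068*sqrt(38) (J = (sqrt(1368) - 1041)*(-4178) = (6*sqrt(38) - 1041)*(-4178) = (-1041 + 6*sqrt(38))*(-4178) = 4349298 - 25068*sqrt(38) ≈ 4.1948e+6)
(-2477 + 202)/(J - 45) = (-2477 + 202)/((4349298 - 25068*sqrt(38)) - 45) = -2275/(4349253 - 25068*sqrt(38))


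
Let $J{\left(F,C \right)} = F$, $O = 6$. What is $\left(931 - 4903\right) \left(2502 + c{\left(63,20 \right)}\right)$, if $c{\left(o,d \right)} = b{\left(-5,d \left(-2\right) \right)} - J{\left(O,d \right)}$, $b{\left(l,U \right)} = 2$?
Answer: $-9922056$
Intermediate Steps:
$c{\left(o,d \right)} = -4$ ($c{\left(o,d \right)} = 2 - 6 = -4$)
$\left(931 - 4903\right) \left(2502 + c{\left(63,20 \right)}\right) = \left(931 - 4903\right) \left(2502 - 4\right) = \left(-3972\right) 2498 = -9922056$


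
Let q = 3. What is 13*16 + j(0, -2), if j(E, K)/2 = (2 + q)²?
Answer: 258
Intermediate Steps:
j(E, K) = 50 (j(E, K) = 2*(2 + 3)² = 2*5² = 2*25 = 50)
13*16 + j(0, -2) = 13*16 + 50 = 208 + 50 = 258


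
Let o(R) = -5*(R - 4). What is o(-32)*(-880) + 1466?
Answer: -156934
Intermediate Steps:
o(R) = 20 - 5*R (o(R) = -5*(-4 + R) = 20 - 5*R)
o(-32)*(-880) + 1466 = (20 - 5*(-32))*(-880) + 1466 = (20 + 160)*(-880) + 1466 = 180*(-880) + 1466 = -158400 + 1466 = -156934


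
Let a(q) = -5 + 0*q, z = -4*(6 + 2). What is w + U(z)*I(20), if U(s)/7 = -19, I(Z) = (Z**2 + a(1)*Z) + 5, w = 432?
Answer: -40133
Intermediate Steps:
z = -32 (z = -4*8 = -32)
a(q) = -5 (a(q) = -5 + 0 = -5)
I(Z) = 5 + Z**2 - 5*Z (I(Z) = (Z**2 - 5*Z) + 5 = 5 + Z**2 - 5*Z)
U(s) = -133 (U(s) = 7*(-19) = -133)
w + U(z)*I(20) = 432 - 133*(5 + 20**2 - 5*20) = 432 - 133*(5 + 400 - 100) = 432 - 133*305 = 432 - 40565 = -40133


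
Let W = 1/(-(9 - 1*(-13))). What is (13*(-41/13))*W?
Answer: 41/22 ≈ 1.8636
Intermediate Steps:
W = -1/22 (W = 1/(-(9 + 13)) = 1/(-1*22) = 1/(-22) = -1/22 ≈ -0.045455)
(13*(-41/13))*W = (13*(-41/13))*(-1/22) = -41*(-1/22) = 41/22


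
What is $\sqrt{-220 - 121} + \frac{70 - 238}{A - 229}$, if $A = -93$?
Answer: $\frac{12}{23} + i \sqrt{341} \approx 0.52174 + 18.466 i$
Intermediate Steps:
$\sqrt{-220 - 121} + \frac{70 - 238}{A - 229} = \sqrt{-220 - 121} + \frac{70 - 238}{-93 - 229} = \sqrt{-341} - \frac{168}{-322} = i \sqrt{341} - - \frac{12}{23} = i \sqrt{341} + \frac{12}{23} = \frac{12}{23} + i \sqrt{341}$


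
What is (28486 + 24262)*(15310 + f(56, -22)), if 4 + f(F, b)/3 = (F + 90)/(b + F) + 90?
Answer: 13971626500/17 ≈ 8.2186e+8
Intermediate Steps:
f(F, b) = 258 + 3*(90 + F)/(F + b) (f(F, b) = -12 + 3*((F + 90)/(b + F) + 90) = -12 + 3*((90 + F)/(F + b) + 90) = -12 + 3*(90 + (90 + F)/(F + b)) = -12 + (270 + 3*(90 + F)/(F + b)) = 258 + 3*(90 + F)/(F + b))
(28486 + 24262)*(15310 + f(56, -22)) = (28486 + 24262)*(15310 + 3*(90 + 86*(-22) + 87*56)/(56 - 22)) = 52748*(15310 + 3*(90 - 1892 + 4872)/34) = 52748*(15310 + 3*(1/34)*3070) = 52748*(15310 + 4605/17) = 52748*(264875/17) = 13971626500/17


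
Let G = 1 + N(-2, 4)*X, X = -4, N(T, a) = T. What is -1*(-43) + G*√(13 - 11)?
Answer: 43 + 9*√2 ≈ 55.728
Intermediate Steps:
G = 9 (G = 1 - 2*(-4) = 1 + 8 = 9)
-1*(-43) + G*√(13 - 11) = -1*(-43) + 9*√(13 - 11) = 43 + 9*√2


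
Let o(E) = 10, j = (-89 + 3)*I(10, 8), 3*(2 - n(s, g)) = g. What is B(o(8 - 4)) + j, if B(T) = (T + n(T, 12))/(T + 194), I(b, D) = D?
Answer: -35086/51 ≈ -687.96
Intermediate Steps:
n(s, g) = 2 - g/3
j = -688 (j = (-89 + 3)*8 = -86*8 = -688)
B(T) = (-2 + T)/(194 + T) (B(T) = (T + (2 - ⅓*12))/(T + 194) = (T + (2 - 4))/(194 + T) = (T - 2)/(194 + T) = (-2 + T)/(194 + T))
B(o(8 - 4)) + j = (-2 + 10)/(194 + 10) - 688 = 8/204 - 688 = (1/204)*8 - 688 = 2/51 - 688 = -35086/51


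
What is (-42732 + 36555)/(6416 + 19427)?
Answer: -6177/25843 ≈ -0.23902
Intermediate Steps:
(-42732 + 36555)/(6416 + 19427) = -6177/25843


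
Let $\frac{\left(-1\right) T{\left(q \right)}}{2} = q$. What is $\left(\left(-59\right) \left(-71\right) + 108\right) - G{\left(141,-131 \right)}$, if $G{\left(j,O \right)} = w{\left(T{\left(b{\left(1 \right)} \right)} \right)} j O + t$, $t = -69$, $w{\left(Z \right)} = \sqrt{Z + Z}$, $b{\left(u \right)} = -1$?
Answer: $41308$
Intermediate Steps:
$T{\left(q \right)} = - 2 q$
$w{\left(Z \right)} = \sqrt{2} \sqrt{Z}$ ($w{\left(Z \right)} = \sqrt{2 Z} = \sqrt{2} \sqrt{Z}$)
$G{\left(j,O \right)} = -69 + 2 O j$ ($G{\left(j,O \right)} = \sqrt{2} \sqrt{\left(-2\right) \left(-1\right)} j O - 69 = \sqrt{2} \sqrt{2} j O - 69 = 2 j O - 69 = 2 O j - 69 = -69 + 2 O j$)
$\left(\left(-59\right) \left(-71\right) + 108\right) - G{\left(141,-131 \right)} = \left(\left(-59\right) \left(-71\right) + 108\right) - \left(-69 + 2 \left(-131\right) 141\right) = \left(4189 + 108\right) - \left(-69 - 36942\right) = 4297 - -37011 = 4297 + 37011 = 41308$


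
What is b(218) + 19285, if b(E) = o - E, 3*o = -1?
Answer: 57200/3 ≈ 19067.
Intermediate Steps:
o = -1/3 (o = (1/3)*(-1) = -1/3 ≈ -0.33333)
b(E) = -1/3 - E
b(218) + 19285 = (-1/3 - 1*218) + 19285 = (-1/3 - 218) + 19285 = -655/3 + 19285 = 57200/3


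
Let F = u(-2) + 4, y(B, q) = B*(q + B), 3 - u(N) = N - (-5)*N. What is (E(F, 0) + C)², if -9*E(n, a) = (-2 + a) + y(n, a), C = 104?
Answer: 332929/81 ≈ 4110.2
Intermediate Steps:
u(N) = 3 - 6*N (u(N) = 3 - (N - (-5)*N) = 3 - (N + 5*N) = 3 - 6*N)
y(B, q) = B*(B + q)
F = 19 (F = (3 - 6*(-2)) + 4 = (3 + 12) + 4 = 15 + 4 = 19)
E(n, a) = 2/9 - a/9 - n*(a + n)/9 (E(n, a) = -((-2 + a) + n*(n + a))/9 = -((-2 + a) + n*(a + n))/9 = -(-2 + a + n*(a + n))/9 = 2/9 - a/9 - n*(a + n)/9)
(E(F, 0) + C)² = ((2/9 - ⅑*0 - ⅑*19*(0 + 19)) + 104)² = ((2/9 + 0 - ⅑*19*19) + 104)² = ((2/9 + 0 - 361/9) + 104)² = (-359/9 + 104)² = (577/9)² = 332929/81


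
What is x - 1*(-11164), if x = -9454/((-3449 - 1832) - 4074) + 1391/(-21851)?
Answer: 2282294962769/204416105 ≈ 11165.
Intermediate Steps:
x = 193566549/204416105 (x = -9454/(-5281 - 4074) + 1391*(-1/21851) = -9454/(-9355) - 1391/21851 = -9454*(-1/9355) - 1391/21851 = 9454/9355 - 1391/21851 = 193566549/204416105 ≈ 0.94692)
x - 1*(-11164) = 193566549/204416105 - 1*(-11164) = 193566549/204416105 + 11164 = 2282294962769/204416105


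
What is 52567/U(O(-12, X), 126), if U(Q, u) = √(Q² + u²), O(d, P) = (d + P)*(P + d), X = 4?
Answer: 52567*√4993/9986 ≈ 371.97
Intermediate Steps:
O(d, P) = (P + d)² (O(d, P) = (P + d)*(P + d) = (P + d)²)
52567/U(O(-12, X), 126) = 52567/(√(((4 - 12)²)² + 126²)) = 52567/(√(((-8)²)² + 15876)) = 52567/(√(64² + 15876)) = 52567/(√(4096 + 15876)) = 52567/(√19972) = 52567/((2*√4993)) = 52567*(√4993/9986) = 52567*√4993/9986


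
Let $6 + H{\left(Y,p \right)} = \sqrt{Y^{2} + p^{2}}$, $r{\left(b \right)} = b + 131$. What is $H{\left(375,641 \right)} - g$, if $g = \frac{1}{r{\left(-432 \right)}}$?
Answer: $- \frac{1805}{301} + \sqrt{551506} \approx 736.64$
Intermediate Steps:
$r{\left(b \right)} = 131 + b$
$H{\left(Y,p \right)} = -6 + \sqrt{Y^{2} + p^{2}}$
$g = - \frac{1}{301}$ ($g = \frac{1}{131 - 432} = \frac{1}{-301} = - \frac{1}{301} \approx -0.0033223$)
$H{\left(375,641 \right)} - g = \left(-6 + \sqrt{375^{2} + 641^{2}}\right) - - \frac{1}{301} = \left(-6 + \sqrt{140625 + 410881}\right) + \frac{1}{301} = \left(-6 + \sqrt{551506}\right) + \frac{1}{301} = - \frac{1805}{301} + \sqrt{551506}$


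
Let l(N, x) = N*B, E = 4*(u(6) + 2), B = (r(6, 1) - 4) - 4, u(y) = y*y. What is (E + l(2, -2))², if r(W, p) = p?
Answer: 19044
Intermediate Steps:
u(y) = y²
B = -7 (B = (1 - 4) - 4 = -3 - 4 = -7)
E = 152 (E = 4*(6² + 2) = 4*(36 + 2) = 4*38 = 152)
l(N, x) = -7*N (l(N, x) = N*(-7) = -7*N)
(E + l(2, -2))² = (152 - 7*2)² = (152 - 14)² = 138² = 19044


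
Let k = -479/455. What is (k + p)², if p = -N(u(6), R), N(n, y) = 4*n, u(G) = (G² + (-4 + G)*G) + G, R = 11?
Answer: 9753340081/207025 ≈ 47112.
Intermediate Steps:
k = -479/455 (k = -479*1/455 = -479/455 ≈ -1.0527)
u(G) = G + G² + G*(-4 + G) (u(G) = (G² + G*(-4 + G)) + G = G + G² + G*(-4 + G))
p = -216 (p = -4*6*(-3 + 2*6) = -4*6*(-3 + 12) = -4*6*9 = -4*54 = -1*216 = -216)
(k + p)² = (-479/455 - 216)² = (-98759/455)² = 9753340081/207025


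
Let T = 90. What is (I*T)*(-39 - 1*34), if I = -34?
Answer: 223380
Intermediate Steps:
(I*T)*(-39 - 1*34) = (-34*90)*(-39 - 1*34) = -3060*(-39 - 34) = -3060*(-73) = 223380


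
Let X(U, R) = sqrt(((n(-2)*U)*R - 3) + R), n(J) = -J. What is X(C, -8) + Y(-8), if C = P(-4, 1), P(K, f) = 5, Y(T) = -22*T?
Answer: 176 + I*sqrt(91) ≈ 176.0 + 9.5394*I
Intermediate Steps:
C = 5
X(U, R) = sqrt(-3 + R + 2*R*U) (X(U, R) = sqrt((((-1*(-2))*U)*R - 3) + R) = sqrt(((2*U)*R - 3) + R) = sqrt((2*R*U - 3) + R) = sqrt((-3 + 2*R*U) + R) = sqrt(-3 + R + 2*R*U))
X(C, -8) + Y(-8) = sqrt(-3 - 8 + 2*(-8)*5) - 22*(-8) = sqrt(-3 - 8 - 80) + 176 = sqrt(-91) + 176 = I*sqrt(91) + 176 = 176 + I*sqrt(91)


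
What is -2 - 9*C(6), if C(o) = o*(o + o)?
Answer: -650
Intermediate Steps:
C(o) = 2*o² (C(o) = o*(2*o) = 2*o²)
-2 - 9*C(6) = -2 - 18*6² = -2 - 18*36 = -2 - 9*72 = -2 - 648 = -650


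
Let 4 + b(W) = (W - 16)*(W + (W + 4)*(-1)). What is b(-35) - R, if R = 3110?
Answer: -2910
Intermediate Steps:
b(W) = 60 - 4*W (b(W) = -4 + (W - 16)*(W + (W + 4)*(-1)) = -4 + (-16 + W)*(W + (4 + W)*(-1)) = -4 + (-16 + W)*(W + (-4 - W)) = -4 + (-16 + W)*(-4) = -4 + (64 - 4*W) = 60 - 4*W)
b(-35) - R = (60 - 4*(-35)) - 1*3110 = (60 + 140) - 3110 = 200 - 3110 = -2910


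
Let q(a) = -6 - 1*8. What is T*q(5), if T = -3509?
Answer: 49126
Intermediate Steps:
q(a) = -14 (q(a) = -6 - 8 = -14)
T*q(5) = -3509*(-14) = 49126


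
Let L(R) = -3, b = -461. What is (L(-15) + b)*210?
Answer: -97440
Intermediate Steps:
(L(-15) + b)*210 = (-3 - 461)*210 = -464*210 = -97440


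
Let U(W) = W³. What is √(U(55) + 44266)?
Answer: √210641 ≈ 458.96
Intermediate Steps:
√(U(55) + 44266) = √(55³ + 44266) = √(166375 + 44266) = √210641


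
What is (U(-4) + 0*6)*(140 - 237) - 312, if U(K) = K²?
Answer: -1864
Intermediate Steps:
(U(-4) + 0*6)*(140 - 237) - 312 = ((-4)² + 0*6)*(140 - 237) - 312 = (16 + 0)*(-97) - 312 = 16*(-97) - 312 = -1552 - 312 = -1864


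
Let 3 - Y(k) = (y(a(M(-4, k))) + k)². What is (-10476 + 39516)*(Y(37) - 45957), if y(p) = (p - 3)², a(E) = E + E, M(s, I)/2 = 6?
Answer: -7969679520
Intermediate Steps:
M(s, I) = 12 (M(s, I) = 2*6 = 12)
a(E) = 2*E
y(p) = (-3 + p)²
Y(k) = 3 - (441 + k)² (Y(k) = 3 - ((-3 + 2*12)² + k)² = 3 - ((-3 + 24)² + k)² = 3 - (21² + k)² = 3 - (441 + k)²)
(-10476 + 39516)*(Y(37) - 45957) = (-10476 + 39516)*((3 - (441 + 37)²) - 45957) = 29040*((3 - 1*478²) - 45957) = 29040*((3 - 1*228484) - 45957) = 29040*((3 - 228484) - 45957) = 29040*(-228481 - 45957) = 29040*(-274438) = -7969679520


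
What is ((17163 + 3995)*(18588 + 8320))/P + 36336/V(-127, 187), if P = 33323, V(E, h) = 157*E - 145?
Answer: 2858250322612/167314783 ≈ 17083.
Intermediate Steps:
V(E, h) = -145 + 157*E
((17163 + 3995)*(18588 + 8320))/P + 36336/V(-127, 187) = ((17163 + 3995)*(18588 + 8320))/33323 + 36336/(-145 + 157*(-127)) = (21158*26908)*(1/33323) + 36336/(-145 - 19939) = 569319464*(1/33323) + 36336/(-20084) = 569319464/33323 + 36336*(-1/20084) = 569319464/33323 - 9084/5021 = 2858250322612/167314783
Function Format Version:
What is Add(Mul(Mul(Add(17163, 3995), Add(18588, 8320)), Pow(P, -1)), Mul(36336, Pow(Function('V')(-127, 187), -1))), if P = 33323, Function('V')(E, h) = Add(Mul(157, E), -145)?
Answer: Rational(2858250322612, 167314783) ≈ 17083.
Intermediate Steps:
Function('V')(E, h) = Add(-145, Mul(157, E))
Add(Mul(Mul(Add(17163, 3995), Add(18588, 8320)), Pow(P, -1)), Mul(36336, Pow(Function('V')(-127, 187), -1))) = Add(Mul(Mul(Add(17163, 3995), Add(18588, 8320)), Pow(33323, -1)), Mul(36336, Pow(Add(-145, Mul(157, -127)), -1))) = Add(Mul(Mul(21158, 26908), Rational(1, 33323)), Mul(36336, Pow(Add(-145, -19939), -1))) = Add(Mul(569319464, Rational(1, 33323)), Mul(36336, Pow(-20084, -1))) = Add(Rational(569319464, 33323), Mul(36336, Rational(-1, 20084))) = Add(Rational(569319464, 33323), Rational(-9084, 5021)) = Rational(2858250322612, 167314783)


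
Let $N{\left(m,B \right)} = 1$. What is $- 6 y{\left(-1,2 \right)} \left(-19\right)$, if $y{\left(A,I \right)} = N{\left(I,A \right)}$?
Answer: $114$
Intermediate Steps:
$y{\left(A,I \right)} = 1$
$- 6 y{\left(-1,2 \right)} \left(-19\right) = \left(-6\right) 1 \left(-19\right) = \left(-6\right) \left(-19\right) = 114$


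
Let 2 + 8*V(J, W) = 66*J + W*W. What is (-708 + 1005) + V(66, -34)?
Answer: 3943/4 ≈ 985.75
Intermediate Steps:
V(J, W) = -¼ + W²/8 + 33*J/4 (V(J, W) = -¼ + (66*J + W*W)/8 = -¼ + (66*J + W²)/8 = -¼ + (W² + 66*J)/8 = -¼ + (W²/8 + 33*J/4) = -¼ + W²/8 + 33*J/4)
(-708 + 1005) + V(66, -34) = (-708 + 1005) + (-¼ + (⅛)*(-34)² + (33/4)*66) = 297 + (-¼ + (⅛)*1156 + 1089/2) = 297 + (-¼ + 289/2 + 1089/2) = 297 + 2755/4 = 3943/4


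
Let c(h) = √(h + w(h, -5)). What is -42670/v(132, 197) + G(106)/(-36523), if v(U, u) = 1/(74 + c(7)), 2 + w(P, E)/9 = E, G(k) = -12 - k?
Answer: -115324294222/36523 - 85340*I*√14 ≈ -3.1576e+6 - 3.1931e+5*I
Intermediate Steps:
w(P, E) = -18 + 9*E
c(h) = √(-63 + h) (c(h) = √(h + (-18 + 9*(-5))) = √(h + (-18 - 45)) = √(h - 63) = √(-63 + h))
v(U, u) = 1/(74 + 2*I*√14) (v(U, u) = 1/(74 + √(-63 + 7)) = 1/(74 + √(-56)) = 1/(74 + 2*I*√14))
-42670/v(132, 197) + G(106)/(-36523) = -42670/(37/2766 - I*√14/2766) + (-12 - 1*106)/(-36523) = -42670/(37/2766 - I*√14/2766) + (-12 - 106)*(-1/36523) = -42670/(37/2766 - I*√14/2766) - 118*(-1/36523) = -42670/(37/2766 - I*√14/2766) + 118/36523 = 118/36523 - 42670/(37/2766 - I*√14/2766)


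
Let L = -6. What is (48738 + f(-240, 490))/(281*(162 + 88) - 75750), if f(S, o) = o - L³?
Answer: -12361/1375 ≈ -8.9898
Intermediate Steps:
f(S, o) = 216 + o (f(S, o) = o - 1*(-6)³ = o - 1*(-216) = o + 216 = 216 + o)
(48738 + f(-240, 490))/(281*(162 + 88) - 75750) = (48738 + (216 + 490))/(281*(162 + 88) - 75750) = (48738 + 706)/(281*250 - 75750) = 49444/(70250 - 75750) = 49444/(-5500) = 49444*(-1/5500) = -12361/1375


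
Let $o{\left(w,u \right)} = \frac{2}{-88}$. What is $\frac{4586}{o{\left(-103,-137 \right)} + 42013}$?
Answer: $\frac{201784}{1848571} \approx 0.10916$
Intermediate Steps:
$o{\left(w,u \right)} = - \frac{1}{44}$ ($o{\left(w,u \right)} = 2 \left(- \frac{1}{88}\right) = - \frac{1}{44}$)
$\frac{4586}{o{\left(-103,-137 \right)} + 42013} = \frac{4586}{- \frac{1}{44} + 42013} = \frac{4586}{\frac{1848571}{44}} = 4586 \cdot \frac{44}{1848571} = \frac{201784}{1848571}$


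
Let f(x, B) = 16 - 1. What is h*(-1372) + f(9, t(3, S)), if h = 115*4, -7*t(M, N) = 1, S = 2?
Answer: -631105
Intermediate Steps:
t(M, N) = -1/7 (t(M, N) = -1/7*1 = -1/7)
f(x, B) = 15
h = 460
h*(-1372) + f(9, t(3, S)) = 460*(-1372) + 15 = -631120 + 15 = -631105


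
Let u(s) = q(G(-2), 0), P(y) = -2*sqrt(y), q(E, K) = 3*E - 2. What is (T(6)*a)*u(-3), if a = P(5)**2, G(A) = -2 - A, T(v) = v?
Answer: -240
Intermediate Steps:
q(E, K) = -2 + 3*E
u(s) = -2 (u(s) = -2 + 3*(-2 - 1*(-2)) = -2 + 3*(-2 + 2) = -2 + 3*0 = -2 + 0 = -2)
a = 20 (a = (-2*sqrt(5))**2 = 20)
(T(6)*a)*u(-3) = (6*20)*(-2) = 120*(-2) = -240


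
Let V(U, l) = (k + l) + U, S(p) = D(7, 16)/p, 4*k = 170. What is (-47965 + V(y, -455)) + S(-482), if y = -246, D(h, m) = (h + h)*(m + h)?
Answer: -23436849/482 ≈ -48624.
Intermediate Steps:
D(h, m) = 2*h*(h + m) (D(h, m) = (2*h)*(h + m) = 2*h*(h + m))
k = 85/2 (k = (1/4)*170 = 85/2 ≈ 42.500)
S(p) = 322/p (S(p) = (2*7*(7 + 16))/p = (2*7*23)/p = 322/p)
V(U, l) = 85/2 + U + l (V(U, l) = (85/2 + l) + U = 85/2 + U + l)
(-47965 + V(y, -455)) + S(-482) = (-47965 + (85/2 - 246 - 455)) + 322/(-482) = (-47965 - 1317/2) + 322*(-1/482) = -97247/2 - 161/241 = -23436849/482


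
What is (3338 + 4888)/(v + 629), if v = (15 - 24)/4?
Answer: 32904/2507 ≈ 13.125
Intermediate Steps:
v = -9/4 (v = -9*¼ = -9/4 ≈ -2.2500)
(3338 + 4888)/(v + 629) = (3338 + 4888)/(-9/4 + 629) = 8226/(2507/4) = 8226*(4/2507) = 32904/2507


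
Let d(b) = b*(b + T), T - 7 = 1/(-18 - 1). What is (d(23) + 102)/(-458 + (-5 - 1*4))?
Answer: -15025/8873 ≈ -1.6933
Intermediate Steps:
T = 132/19 (T = 7 + 1/(-18 - 1) = 7 + 1/(-19) = 7 - 1/19 = 132/19 ≈ 6.9474)
d(b) = b*(132/19 + b) (d(b) = b*(b + 132/19) = b*(132/19 + b))
(d(23) + 102)/(-458 + (-5 - 1*4)) = ((1/19)*23*(132 + 19*23) + 102)/(-458 + (-5 - 1*4)) = ((1/19)*23*(132 + 437) + 102)/(-458 + (-5 - 4)) = ((1/19)*23*569 + 102)/(-458 - 9) = (13087/19 + 102)/(-467) = (15025/19)*(-1/467) = -15025/8873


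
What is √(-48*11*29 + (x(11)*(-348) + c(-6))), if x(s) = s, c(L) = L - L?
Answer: 2*I*√4785 ≈ 138.35*I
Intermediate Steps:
c(L) = 0
√(-48*11*29 + (x(11)*(-348) + c(-6))) = √(-48*11*29 + (11*(-348) + 0)) = √(-528*29 + (-3828 + 0)) = √(-15312 - 3828) = √(-19140) = 2*I*√4785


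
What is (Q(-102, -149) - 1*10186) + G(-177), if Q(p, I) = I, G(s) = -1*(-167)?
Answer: -10168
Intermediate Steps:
G(s) = 167
(Q(-102, -149) - 1*10186) + G(-177) = (-149 - 1*10186) + 167 = (-149 - 10186) + 167 = -10335 + 167 = -10168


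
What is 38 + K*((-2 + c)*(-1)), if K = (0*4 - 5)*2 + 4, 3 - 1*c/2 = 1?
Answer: 50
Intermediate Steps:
c = 4 (c = 6 - 2*1 = 6 - 2 = 4)
K = -6 (K = (0 - 5)*2 + 4 = -5*2 + 4 = -10 + 4 = -6)
38 + K*((-2 + c)*(-1)) = 38 - 6*(-2 + 4)*(-1) = 38 - 12*(-1) = 38 - 6*(-2) = 38 + 12 = 50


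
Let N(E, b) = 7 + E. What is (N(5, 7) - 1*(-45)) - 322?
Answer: -265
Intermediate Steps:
(N(5, 7) - 1*(-45)) - 322 = ((7 + 5) - 1*(-45)) - 322 = (12 + 45) - 322 = 57 - 322 = -265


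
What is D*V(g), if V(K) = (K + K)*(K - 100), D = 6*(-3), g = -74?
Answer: -463536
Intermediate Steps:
D = -18
V(K) = 2*K*(-100 + K) (V(K) = (2*K)*(-100 + K) = 2*K*(-100 + K))
D*V(g) = -36*(-74)*(-100 - 74) = -36*(-74)*(-174) = -18*25752 = -463536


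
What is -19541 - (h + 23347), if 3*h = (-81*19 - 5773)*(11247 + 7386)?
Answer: 45371944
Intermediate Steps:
h = -45414832 (h = ((-81*19 - 5773)*(11247 + 7386))/3 = ((-1539 - 5773)*18633)/3 = (-7312*18633)/3 = (⅓)*(-136244496) = -45414832)
-19541 - (h + 23347) = -19541 - (-45414832 + 23347) = -19541 - 1*(-45391485) = -19541 + 45391485 = 45371944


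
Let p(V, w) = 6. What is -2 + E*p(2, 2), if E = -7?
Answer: -44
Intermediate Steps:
-2 + E*p(2, 2) = -2 - 7*6 = -2 - 42 = -44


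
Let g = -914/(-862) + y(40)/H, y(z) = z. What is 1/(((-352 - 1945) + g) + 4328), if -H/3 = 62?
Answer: 40083/81442454 ≈ 0.00049216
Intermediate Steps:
H = -186 (H = -3*62 = -186)
g = 33881/40083 (g = -914/(-862) + 40/(-186) = -914*(-1/862) + 40*(-1/186) = 457/431 - 20/93 = 33881/40083 ≈ 0.84527)
1/(((-352 - 1945) + g) + 4328) = 1/(((-352 - 1945) + 33881/40083) + 4328) = 1/((-2297 + 33881/40083) + 4328) = 1/(-92036770/40083 + 4328) = 1/(81442454/40083) = 40083/81442454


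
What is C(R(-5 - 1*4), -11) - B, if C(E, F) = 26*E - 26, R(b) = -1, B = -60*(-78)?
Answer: -4732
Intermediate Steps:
B = 4680
C(E, F) = -26 + 26*E
C(R(-5 - 1*4), -11) - B = (-26 + 26*(-1)) - 1*4680 = (-26 - 26) - 4680 = -52 - 4680 = -4732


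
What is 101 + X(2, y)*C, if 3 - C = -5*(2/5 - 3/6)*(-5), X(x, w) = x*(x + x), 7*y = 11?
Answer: 145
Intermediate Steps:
y = 11/7 (y = (⅐)*11 = 11/7 ≈ 1.5714)
X(x, w) = 2*x² (X(x, w) = x*(2*x) = 2*x²)
C = 11/2 (C = 3 - (-5*(2/5 - 3/6))*(-5) = 3 - (-5*(2*(⅕) - 3*⅙))*(-5) = 3 - (-5*(⅖ - ½))*(-5) = 3 - (-5*(-⅒))*(-5) = 3 - (-5)/2 = 3 - 1*(-5/2) = 3 + 5/2 = 11/2 ≈ 5.5000)
101 + X(2, y)*C = 101 + (2*2²)*(11/2) = 101 + (2*4)*(11/2) = 101 + 8*(11/2) = 101 + 44 = 145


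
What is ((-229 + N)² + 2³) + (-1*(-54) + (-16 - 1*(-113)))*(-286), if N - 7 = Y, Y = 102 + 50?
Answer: -38278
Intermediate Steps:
Y = 152
N = 159 (N = 7 + 152 = 159)
((-229 + N)² + 2³) + (-1*(-54) + (-16 - 1*(-113)))*(-286) = ((-229 + 159)² + 2³) + (-1*(-54) + (-16 - 1*(-113)))*(-286) = ((-70)² + 8) + (54 + (-16 + 113))*(-286) = (4900 + 8) + (54 + 97)*(-286) = 4908 + 151*(-286) = 4908 - 43186 = -38278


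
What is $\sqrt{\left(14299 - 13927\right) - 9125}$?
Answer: $i \sqrt{8753} \approx 93.557 i$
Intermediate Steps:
$\sqrt{\left(14299 - 13927\right) - 9125} = \sqrt{372 - 9125} = \sqrt{-8753} = i \sqrt{8753}$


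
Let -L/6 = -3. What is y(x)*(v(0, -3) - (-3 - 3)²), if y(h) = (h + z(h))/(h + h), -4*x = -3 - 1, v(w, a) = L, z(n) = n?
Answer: -18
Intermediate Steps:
L = 18 (L = -6*(-3) = 18)
v(w, a) = 18
x = 1 (x = -(-3 - 1)/4 = -¼*(-4) = 1)
y(h) = 1 (y(h) = (h + h)/(h + h) = (2*h)/((2*h)) = (2*h)*(1/(2*h)) = 1)
y(x)*(v(0, -3) - (-3 - 3)²) = 1*(18 - (-3 - 3)²) = 1*(18 - 1*(-6)²) = 1*(18 - 1*36) = 1*(18 - 36) = 1*(-18) = -18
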